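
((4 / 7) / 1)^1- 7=-45 / 7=-6.43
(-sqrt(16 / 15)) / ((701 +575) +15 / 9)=-4 * sqrt(15) / 19165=-0.00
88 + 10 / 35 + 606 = 4860 / 7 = 694.29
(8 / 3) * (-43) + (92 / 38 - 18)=-7424 / 57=-130.25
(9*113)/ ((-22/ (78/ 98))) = -39663/ 1078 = -36.79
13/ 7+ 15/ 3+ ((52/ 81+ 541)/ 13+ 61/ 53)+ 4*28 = 63159602/ 390663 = 161.67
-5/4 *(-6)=15/2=7.50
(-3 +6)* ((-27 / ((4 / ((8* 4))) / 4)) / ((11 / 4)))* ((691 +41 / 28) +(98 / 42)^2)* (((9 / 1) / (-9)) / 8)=6331428 / 77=82226.34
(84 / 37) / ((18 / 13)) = 182 / 111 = 1.64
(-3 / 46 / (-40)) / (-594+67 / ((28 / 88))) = -0.00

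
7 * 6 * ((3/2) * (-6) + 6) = -126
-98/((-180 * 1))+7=679/90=7.54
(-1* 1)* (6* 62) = -372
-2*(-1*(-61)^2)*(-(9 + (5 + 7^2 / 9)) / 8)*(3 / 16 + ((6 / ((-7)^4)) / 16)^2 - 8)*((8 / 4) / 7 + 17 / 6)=35125725043461025 / 79692609024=440765.15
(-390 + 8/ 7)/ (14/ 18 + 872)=-24498/ 54985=-0.45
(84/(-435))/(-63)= 4/1305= 0.00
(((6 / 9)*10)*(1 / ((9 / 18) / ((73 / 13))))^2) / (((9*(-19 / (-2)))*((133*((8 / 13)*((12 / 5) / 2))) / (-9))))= -266450 / 295659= -0.90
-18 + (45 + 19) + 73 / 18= 901 / 18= 50.06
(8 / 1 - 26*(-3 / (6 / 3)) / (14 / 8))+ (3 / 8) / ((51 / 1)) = 28839 / 952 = 30.29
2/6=1/3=0.33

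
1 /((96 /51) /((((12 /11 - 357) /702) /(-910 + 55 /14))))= 3451 /11609312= 0.00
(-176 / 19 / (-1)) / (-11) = -16 / 19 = -0.84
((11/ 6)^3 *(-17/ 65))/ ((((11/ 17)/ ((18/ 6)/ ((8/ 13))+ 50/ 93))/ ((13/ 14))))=-140820163/ 11249280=-12.52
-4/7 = -0.57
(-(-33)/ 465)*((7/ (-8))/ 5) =-77/ 6200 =-0.01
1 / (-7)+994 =6957 / 7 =993.86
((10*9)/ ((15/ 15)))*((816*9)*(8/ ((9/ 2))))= 1175040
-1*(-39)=39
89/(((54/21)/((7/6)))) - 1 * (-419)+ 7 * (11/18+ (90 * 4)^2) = 98027675/108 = 907663.66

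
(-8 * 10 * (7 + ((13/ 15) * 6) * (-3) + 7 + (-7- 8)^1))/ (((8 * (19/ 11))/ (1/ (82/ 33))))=30129/ 779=38.68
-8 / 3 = -2.67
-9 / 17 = -0.53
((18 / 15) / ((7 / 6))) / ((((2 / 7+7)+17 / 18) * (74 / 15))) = 972 / 38369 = 0.03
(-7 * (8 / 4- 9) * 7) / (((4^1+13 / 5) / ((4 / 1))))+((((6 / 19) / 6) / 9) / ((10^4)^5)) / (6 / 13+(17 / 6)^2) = 12946020500000000000000000429 / 62276775000000000000000000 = 207.88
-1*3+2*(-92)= -187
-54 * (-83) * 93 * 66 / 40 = 6877629 / 10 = 687762.90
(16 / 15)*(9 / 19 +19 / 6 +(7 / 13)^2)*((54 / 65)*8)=29076864 / 1043575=27.86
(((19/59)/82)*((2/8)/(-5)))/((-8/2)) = 19/387040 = 0.00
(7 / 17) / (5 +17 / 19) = 19 / 272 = 0.07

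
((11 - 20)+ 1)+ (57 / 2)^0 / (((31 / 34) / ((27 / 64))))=-7477 / 992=-7.54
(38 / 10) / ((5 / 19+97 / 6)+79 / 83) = 179778 / 822325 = 0.22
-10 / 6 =-5 / 3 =-1.67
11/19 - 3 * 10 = -559/19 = -29.42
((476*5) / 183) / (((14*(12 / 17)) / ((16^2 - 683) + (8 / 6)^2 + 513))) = 570775 / 4941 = 115.52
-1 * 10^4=-10000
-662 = -662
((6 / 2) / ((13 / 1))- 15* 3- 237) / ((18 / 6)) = -1221 / 13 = -93.92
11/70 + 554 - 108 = 31231/70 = 446.16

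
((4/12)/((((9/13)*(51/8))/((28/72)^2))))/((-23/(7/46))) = -4459/59003073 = -0.00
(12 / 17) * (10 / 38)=60 / 323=0.19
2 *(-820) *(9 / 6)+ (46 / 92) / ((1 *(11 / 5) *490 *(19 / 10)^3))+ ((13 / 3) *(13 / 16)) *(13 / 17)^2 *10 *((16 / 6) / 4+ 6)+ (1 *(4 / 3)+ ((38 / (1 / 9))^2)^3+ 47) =30773475840118508808787523 / 19231799202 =1600135042847069.59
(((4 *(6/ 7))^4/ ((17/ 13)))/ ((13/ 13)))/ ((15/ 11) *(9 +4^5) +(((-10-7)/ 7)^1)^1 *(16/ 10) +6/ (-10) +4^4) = 9123840/ 143343473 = 0.06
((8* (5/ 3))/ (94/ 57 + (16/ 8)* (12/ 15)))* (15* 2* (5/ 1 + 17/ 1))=1254000/ 463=2708.42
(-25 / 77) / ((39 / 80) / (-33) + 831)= -0.00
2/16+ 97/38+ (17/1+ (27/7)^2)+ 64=734039/7448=98.56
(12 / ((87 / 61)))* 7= 1708 / 29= 58.90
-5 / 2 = -2.50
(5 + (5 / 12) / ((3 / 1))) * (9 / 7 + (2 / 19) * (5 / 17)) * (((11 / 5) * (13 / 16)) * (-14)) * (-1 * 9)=15751307 / 10336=1523.93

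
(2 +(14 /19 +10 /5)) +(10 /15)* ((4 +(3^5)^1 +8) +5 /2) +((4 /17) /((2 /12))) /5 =856043 /4845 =176.69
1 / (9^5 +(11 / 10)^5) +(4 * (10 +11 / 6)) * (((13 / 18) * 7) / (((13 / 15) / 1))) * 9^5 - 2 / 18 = 16304084.89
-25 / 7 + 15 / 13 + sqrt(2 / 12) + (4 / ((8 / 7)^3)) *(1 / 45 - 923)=-648833971 / 262080 + sqrt(6) / 6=-2475.30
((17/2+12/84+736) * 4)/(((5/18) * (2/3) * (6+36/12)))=12510/7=1787.14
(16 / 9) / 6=8 / 27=0.30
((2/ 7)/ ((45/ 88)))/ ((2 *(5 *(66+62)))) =11/ 25200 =0.00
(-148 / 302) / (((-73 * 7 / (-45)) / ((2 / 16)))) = -1665 / 308644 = -0.01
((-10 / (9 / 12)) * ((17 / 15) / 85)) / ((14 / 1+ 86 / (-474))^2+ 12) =-49928 / 56998265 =-0.00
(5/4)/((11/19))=95/44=2.16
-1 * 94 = -94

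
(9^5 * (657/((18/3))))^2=167229666656361/4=41807416664090.25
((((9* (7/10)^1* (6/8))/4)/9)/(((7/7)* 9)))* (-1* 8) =-7/60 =-0.12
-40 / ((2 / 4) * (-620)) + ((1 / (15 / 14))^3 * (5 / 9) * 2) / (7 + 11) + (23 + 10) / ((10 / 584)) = 3266763224 / 1694925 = 1927.38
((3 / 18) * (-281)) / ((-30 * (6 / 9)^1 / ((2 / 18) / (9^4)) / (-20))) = -281 / 354294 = -0.00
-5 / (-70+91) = -0.24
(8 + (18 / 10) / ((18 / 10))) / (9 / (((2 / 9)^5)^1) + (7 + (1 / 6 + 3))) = 864 / 1595299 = 0.00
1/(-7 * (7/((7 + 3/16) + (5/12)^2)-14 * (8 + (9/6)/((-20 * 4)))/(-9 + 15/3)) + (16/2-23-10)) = -3392/770653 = -0.00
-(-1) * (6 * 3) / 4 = 9 / 2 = 4.50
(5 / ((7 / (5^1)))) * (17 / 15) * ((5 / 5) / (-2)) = -85 / 42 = -2.02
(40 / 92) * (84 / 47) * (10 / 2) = 4200 / 1081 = 3.89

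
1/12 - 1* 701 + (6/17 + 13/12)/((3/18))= -141229/204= -692.30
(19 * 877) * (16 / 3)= 266608 / 3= 88869.33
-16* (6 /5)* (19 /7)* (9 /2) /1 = -8208 /35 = -234.51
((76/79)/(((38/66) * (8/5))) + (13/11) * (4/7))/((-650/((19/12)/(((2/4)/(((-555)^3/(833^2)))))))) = 906053258115/438976385848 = 2.06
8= 8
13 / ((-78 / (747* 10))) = -1245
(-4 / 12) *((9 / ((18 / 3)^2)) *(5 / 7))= -5 / 84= -0.06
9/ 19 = 0.47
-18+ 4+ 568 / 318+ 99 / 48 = -25825 / 2544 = -10.15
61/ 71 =0.86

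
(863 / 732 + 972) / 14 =712367 / 10248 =69.51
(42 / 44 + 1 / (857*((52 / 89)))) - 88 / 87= -0.05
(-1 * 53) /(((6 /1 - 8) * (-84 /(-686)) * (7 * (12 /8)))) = 371 /18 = 20.61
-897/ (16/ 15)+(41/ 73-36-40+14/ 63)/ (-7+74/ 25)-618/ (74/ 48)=-48050777879/ 39283344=-1223.18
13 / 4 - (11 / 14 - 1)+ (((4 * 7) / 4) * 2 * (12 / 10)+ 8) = 3957 / 140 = 28.26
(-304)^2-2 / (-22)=1016577 / 11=92416.09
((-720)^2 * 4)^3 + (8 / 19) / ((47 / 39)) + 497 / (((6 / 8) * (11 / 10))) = 262748564109656081763136 / 29469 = 8916100448256000602.77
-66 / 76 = -33 / 38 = -0.87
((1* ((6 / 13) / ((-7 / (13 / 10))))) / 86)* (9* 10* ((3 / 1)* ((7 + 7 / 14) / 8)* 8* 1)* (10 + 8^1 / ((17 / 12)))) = -23085 / 731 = -31.58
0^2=0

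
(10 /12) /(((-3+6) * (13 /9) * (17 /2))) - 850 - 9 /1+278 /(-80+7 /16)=-242641690 /281333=-862.47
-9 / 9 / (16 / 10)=-0.62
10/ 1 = 10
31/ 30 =1.03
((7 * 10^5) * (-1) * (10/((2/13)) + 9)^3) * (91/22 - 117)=352159917200000/11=32014537927272.73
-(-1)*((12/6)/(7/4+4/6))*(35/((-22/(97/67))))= -40740/21373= -1.91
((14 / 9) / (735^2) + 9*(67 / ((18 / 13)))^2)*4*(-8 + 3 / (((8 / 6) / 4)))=58548119183 / 694575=84293.44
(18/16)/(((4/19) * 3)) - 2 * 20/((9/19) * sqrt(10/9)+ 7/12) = -38545167/151328+ 328320 * sqrt(10)/4729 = -35.17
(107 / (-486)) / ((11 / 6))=-107 / 891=-0.12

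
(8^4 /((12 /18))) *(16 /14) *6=294912 /7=42130.29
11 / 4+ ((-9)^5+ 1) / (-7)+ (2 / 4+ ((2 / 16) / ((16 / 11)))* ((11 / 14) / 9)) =136099129 / 16128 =8438.69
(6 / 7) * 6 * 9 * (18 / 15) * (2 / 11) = 3888 / 385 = 10.10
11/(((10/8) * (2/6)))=132/5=26.40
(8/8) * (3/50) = 3/50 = 0.06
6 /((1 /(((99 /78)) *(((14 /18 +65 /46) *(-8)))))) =-39908 /299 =-133.47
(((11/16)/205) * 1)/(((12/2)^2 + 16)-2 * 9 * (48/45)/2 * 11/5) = 55/506432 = 0.00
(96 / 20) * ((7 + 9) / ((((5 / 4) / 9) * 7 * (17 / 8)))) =37.17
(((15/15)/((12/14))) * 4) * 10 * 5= 700/3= 233.33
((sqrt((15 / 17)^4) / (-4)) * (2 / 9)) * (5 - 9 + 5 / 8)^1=675 / 4624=0.15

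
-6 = -6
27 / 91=0.30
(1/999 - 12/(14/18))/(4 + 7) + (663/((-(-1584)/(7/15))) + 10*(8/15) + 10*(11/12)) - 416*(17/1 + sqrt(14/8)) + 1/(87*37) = -1259706427409/178461360 - 208*sqrt(7) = -7609.02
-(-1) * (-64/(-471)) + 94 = 44338/471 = 94.14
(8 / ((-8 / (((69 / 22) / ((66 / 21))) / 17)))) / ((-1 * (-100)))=-483 / 822800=-0.00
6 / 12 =1 / 2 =0.50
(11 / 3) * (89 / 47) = 979 / 141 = 6.94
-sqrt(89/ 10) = -sqrt(890)/ 10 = -2.98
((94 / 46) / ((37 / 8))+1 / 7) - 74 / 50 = -133334 / 148925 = -0.90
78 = 78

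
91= 91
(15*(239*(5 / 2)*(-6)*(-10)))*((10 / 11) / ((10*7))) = 537750 / 77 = 6983.77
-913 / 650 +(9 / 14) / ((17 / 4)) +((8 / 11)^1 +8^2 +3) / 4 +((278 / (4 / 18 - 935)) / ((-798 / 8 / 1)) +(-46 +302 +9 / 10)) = 74145325785637 / 272011639900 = 272.58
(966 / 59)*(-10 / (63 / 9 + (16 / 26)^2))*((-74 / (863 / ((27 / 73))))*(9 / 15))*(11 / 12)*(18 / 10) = 16145983854 / 23175127135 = 0.70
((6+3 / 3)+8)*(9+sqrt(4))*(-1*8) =-1320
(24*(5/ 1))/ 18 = 20/ 3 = 6.67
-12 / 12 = -1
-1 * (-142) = 142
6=6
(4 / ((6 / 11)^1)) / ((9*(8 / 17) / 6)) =10.39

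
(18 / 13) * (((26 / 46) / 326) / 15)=3 / 18745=0.00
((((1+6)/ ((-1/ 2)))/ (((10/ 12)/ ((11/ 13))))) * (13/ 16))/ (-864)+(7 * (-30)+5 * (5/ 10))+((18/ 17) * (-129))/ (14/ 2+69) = -209.28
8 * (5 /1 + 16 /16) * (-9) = -432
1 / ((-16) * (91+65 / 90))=-9 / 13208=-0.00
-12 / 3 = -4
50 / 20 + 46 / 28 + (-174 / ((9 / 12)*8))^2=5916 / 7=845.14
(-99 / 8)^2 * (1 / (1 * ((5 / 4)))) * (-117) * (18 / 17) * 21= -216729513 / 680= -318719.87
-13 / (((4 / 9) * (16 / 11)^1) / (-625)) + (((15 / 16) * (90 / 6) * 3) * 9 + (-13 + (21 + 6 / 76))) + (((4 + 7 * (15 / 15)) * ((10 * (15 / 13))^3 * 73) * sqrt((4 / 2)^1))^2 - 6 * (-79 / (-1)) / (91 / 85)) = 125037492940122146811767 / 41085798208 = 3043326365648.55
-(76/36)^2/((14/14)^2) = -361/81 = -4.46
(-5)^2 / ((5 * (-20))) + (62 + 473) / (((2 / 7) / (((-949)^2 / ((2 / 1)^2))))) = 3372750743 / 8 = 421593842.88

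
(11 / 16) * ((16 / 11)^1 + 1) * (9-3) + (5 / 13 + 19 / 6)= 4267 / 312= 13.68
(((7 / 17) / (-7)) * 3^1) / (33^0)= -3 / 17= -0.18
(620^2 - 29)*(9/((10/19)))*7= 460092087/10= 46009208.70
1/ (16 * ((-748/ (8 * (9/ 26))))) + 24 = 933495/ 38896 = 24.00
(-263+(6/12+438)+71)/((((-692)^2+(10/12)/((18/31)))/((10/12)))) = 0.00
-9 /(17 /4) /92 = -9 /391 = -0.02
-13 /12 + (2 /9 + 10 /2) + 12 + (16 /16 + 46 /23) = 689 /36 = 19.14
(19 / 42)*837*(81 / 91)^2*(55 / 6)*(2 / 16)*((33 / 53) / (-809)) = -21041815905 / 79534433888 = -0.26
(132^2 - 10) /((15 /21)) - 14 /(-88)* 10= 2681931 /110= 24381.19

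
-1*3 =-3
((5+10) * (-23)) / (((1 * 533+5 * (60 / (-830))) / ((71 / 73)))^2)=-11980969905 / 10415187744049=-0.00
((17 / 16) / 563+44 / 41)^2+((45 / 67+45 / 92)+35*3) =22557641778165941 / 210197287410944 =107.32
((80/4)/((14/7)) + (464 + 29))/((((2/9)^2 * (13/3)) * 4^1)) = 122229/208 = 587.64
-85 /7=-12.14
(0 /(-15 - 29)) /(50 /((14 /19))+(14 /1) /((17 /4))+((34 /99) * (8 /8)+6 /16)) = 0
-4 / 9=-0.44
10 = 10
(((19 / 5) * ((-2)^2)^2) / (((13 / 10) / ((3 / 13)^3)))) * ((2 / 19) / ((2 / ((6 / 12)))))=432 / 28561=0.02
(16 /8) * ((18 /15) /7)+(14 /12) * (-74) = -85.99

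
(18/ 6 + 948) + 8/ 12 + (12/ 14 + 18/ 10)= 100204/ 105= 954.32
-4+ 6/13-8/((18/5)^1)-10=-1844/117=-15.76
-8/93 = -0.09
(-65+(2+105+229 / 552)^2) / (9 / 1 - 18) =-3495854089 / 2742336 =-1274.77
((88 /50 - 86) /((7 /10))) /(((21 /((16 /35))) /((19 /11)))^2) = -43250688 /254205875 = -0.17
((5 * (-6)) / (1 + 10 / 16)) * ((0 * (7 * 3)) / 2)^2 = 0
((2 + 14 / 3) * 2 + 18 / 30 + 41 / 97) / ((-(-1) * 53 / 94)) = 1963472 / 77115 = 25.46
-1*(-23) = 23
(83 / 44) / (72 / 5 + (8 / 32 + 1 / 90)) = 3735 / 29029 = 0.13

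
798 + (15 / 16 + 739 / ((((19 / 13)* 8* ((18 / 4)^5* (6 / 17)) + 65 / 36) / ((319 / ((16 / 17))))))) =806516844069 / 969578224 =831.82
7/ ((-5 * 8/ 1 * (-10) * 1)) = 7/ 400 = 0.02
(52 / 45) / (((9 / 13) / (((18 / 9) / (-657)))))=-1352 / 266085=-0.01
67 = 67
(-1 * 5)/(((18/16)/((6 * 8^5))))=-2621440/3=-873813.33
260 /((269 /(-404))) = -105040 /269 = -390.48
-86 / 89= -0.97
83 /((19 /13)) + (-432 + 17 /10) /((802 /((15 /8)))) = 13600457 /243808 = 55.78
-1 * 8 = -8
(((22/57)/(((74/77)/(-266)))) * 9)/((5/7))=-249018/185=-1346.04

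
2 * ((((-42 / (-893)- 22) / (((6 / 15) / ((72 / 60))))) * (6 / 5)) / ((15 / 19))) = -200.21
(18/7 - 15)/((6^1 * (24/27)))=-261/112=-2.33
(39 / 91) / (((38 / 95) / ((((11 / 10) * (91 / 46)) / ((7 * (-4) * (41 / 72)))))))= -3861 / 26404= -0.15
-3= -3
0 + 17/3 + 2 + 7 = 44/3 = 14.67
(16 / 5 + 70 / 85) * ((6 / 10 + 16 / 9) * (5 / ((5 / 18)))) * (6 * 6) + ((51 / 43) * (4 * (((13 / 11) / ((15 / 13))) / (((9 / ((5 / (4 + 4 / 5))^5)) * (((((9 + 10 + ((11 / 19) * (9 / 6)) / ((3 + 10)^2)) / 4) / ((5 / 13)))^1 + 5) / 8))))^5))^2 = 3524064619096113033652179377254023649440228960233954482707364863732333455277758505076997449879160136136143439022560781874478761295718297 / 568447568482629751296182107866201788890346196304492492491952184463373700967780353109643309228734648676273915964486621696632238899200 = 6199.45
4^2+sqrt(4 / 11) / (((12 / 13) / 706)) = 16+4589 * sqrt(11) / 33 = 477.21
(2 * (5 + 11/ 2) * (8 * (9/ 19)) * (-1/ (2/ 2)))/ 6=-252/ 19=-13.26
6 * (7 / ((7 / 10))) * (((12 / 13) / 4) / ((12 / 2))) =30 / 13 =2.31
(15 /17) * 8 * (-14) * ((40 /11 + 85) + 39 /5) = -104832 /11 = -9530.18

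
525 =525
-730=-730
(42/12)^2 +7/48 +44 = 2707/48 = 56.40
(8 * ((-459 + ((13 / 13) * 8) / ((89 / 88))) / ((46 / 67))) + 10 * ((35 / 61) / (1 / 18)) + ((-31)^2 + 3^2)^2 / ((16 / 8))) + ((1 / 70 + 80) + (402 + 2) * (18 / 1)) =4131279394327 / 8740690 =472649.12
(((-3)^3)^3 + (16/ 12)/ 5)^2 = 87167248081/ 225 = 387409991.47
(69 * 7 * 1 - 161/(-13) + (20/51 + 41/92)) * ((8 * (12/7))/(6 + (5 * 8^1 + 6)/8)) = 579.18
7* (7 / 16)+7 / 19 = 1043 / 304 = 3.43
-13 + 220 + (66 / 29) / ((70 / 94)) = 213207 / 1015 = 210.06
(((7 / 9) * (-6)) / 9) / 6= -7 / 81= -0.09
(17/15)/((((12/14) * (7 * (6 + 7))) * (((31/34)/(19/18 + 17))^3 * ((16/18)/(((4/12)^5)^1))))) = 44109528125/84438180432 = 0.52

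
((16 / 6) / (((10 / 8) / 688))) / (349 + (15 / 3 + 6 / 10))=22016 / 5319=4.14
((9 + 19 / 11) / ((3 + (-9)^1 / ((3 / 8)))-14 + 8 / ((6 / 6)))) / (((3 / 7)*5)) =-826 / 4455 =-0.19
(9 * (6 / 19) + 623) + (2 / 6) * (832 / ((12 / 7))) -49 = 738.62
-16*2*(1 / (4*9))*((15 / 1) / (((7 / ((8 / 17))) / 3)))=-320 / 119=-2.69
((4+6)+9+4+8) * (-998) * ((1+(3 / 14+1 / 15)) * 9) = -12483483 / 35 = -356670.94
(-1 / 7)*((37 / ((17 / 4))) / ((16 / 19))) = -703 / 476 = -1.48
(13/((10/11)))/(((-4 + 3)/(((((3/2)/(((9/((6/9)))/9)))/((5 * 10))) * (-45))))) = 1287/100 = 12.87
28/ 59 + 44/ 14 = 1494/ 413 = 3.62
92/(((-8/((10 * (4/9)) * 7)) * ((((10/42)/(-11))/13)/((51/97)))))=10958948/97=112978.85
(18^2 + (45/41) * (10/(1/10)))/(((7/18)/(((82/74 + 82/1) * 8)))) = 741572.20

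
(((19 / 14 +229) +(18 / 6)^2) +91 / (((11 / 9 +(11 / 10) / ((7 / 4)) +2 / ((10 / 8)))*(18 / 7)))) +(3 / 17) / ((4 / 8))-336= -11128837 / 129353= -86.03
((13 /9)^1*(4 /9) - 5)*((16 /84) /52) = -353 /22113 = -0.02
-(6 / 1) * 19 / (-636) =19 / 106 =0.18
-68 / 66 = -34 / 33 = -1.03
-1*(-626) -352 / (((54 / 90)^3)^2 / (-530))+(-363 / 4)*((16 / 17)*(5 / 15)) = 49562405182 / 12393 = 3999225.79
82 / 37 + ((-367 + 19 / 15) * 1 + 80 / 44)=-2208172 / 6105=-361.70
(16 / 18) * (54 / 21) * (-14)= -32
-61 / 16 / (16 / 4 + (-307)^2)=-61 / 1508048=-0.00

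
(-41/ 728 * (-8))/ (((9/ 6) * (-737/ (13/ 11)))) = -82/ 170247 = -0.00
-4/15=-0.27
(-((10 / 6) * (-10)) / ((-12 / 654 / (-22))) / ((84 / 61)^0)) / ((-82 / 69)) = -689425 / 41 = -16815.24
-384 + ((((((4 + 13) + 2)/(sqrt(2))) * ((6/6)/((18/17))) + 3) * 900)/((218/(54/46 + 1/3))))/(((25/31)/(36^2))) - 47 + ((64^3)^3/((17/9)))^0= 74131462/2507 + 224932032 * sqrt(2)/2507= 156455.28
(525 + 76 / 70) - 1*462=2243 / 35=64.09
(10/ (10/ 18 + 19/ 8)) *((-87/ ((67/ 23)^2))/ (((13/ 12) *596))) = -99409680/ 1834685723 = -0.05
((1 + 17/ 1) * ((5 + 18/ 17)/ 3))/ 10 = 309/ 85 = 3.64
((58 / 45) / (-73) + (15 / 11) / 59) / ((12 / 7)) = 81431 / 25583580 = 0.00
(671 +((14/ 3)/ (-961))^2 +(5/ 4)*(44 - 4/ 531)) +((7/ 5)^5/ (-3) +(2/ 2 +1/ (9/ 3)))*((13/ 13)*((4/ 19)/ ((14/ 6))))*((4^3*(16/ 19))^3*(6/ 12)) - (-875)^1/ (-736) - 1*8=-866918920033787454131057/ 342973307432777700000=-2527.66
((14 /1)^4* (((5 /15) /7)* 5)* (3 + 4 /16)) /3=89180 /9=9908.89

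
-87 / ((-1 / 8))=696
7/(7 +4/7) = 49/53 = 0.92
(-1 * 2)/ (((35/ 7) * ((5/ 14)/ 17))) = -476/ 25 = -19.04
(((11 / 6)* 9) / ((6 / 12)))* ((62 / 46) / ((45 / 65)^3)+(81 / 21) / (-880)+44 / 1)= 4963614091 / 3129840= 1585.90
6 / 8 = 3 / 4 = 0.75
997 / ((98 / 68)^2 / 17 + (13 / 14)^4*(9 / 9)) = 188171594576 / 163379397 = 1151.75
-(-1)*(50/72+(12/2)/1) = 241/36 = 6.69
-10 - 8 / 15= -158 / 15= -10.53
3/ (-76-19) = -3/ 95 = -0.03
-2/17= -0.12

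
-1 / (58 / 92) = -46 / 29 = -1.59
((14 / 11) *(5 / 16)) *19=665 / 88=7.56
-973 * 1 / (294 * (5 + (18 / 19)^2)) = -50179 / 89418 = -0.56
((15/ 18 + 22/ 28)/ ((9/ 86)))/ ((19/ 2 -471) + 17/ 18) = -2924/ 87045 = -0.03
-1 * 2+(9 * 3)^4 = 531439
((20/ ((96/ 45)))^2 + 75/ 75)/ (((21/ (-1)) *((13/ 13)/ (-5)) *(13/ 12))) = 28445/ 1456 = 19.54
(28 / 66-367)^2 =146337409 / 1089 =134377.79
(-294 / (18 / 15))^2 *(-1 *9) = -540225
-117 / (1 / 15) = -1755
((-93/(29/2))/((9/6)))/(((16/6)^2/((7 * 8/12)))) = -651/232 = -2.81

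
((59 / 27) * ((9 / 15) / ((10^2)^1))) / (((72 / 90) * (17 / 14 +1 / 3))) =413 / 39000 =0.01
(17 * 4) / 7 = 68 / 7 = 9.71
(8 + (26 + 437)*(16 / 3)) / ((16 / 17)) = 15793 / 6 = 2632.17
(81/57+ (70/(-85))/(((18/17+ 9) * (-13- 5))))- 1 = 655/1539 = 0.43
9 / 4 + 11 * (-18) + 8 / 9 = -7015 / 36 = -194.86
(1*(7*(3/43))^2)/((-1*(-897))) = 0.00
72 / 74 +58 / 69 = 4630 / 2553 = 1.81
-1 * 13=-13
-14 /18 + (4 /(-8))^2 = -19 /36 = -0.53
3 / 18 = 1 / 6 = 0.17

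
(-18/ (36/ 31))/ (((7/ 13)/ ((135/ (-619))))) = 54405/ 8666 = 6.28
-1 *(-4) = 4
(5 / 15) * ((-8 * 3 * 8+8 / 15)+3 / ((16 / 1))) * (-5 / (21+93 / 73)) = 3351211 / 234144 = 14.31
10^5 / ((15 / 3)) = 20000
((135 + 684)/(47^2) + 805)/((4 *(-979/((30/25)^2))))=-16011576/54065275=-0.30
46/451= 0.10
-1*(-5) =5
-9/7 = -1.29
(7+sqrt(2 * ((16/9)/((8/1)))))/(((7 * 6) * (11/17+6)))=391/14238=0.03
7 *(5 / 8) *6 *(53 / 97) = 14.34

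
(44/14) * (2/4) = 11/7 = 1.57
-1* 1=-1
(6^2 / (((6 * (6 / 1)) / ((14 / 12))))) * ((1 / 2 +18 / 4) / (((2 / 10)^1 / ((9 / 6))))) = 175 / 4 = 43.75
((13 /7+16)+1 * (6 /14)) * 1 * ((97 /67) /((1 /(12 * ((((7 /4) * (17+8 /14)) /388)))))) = 11808 /469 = 25.18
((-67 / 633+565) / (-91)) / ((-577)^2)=-27506 / 1475208399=-0.00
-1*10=-10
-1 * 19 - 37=-56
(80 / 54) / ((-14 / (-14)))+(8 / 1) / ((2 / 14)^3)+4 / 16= 296539 / 108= 2745.73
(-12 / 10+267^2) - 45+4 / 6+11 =1068817 / 15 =71254.47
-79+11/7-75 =-1067/7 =-152.43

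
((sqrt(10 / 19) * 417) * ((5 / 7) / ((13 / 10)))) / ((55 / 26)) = 8340 * sqrt(190) / 1463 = 78.58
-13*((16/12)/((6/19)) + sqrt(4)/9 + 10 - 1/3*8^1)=-1378/9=-153.11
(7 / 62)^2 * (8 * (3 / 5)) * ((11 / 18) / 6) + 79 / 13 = 6839717 / 1124370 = 6.08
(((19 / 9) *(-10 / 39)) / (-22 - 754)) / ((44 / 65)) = 475 / 460944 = 0.00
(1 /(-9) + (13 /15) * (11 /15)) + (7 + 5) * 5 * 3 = 180.52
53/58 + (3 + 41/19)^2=576165/20938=27.52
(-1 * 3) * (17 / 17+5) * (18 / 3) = -108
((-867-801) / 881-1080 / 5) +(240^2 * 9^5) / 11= 309201818.47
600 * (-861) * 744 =-384350400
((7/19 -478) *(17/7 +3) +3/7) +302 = -2290.43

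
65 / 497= 0.13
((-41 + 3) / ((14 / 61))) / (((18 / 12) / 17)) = -39406 / 21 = -1876.48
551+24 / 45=8273 / 15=551.53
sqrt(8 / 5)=1.26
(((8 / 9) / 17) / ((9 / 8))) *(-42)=-896 / 459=-1.95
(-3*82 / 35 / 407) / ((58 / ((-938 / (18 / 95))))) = 52193 / 35409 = 1.47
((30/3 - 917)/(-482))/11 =907/5302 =0.17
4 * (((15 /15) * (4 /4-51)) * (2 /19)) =-400 /19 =-21.05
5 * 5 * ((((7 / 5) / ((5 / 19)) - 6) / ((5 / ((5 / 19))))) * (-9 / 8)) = 153 / 152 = 1.01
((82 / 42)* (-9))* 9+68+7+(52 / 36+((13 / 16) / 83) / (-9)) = -6835307 / 83664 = -81.70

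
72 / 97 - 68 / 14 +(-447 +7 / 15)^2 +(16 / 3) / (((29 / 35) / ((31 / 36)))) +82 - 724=198751.45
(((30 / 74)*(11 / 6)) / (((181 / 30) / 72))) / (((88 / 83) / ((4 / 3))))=74700 / 6697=11.15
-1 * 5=-5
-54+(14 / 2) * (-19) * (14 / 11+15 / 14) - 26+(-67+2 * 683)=907.23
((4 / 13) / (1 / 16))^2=4096 / 169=24.24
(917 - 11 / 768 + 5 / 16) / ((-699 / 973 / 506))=-173422367965 / 268416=-646095.49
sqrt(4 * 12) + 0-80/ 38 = -40/ 19 + 4 * sqrt(3) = 4.82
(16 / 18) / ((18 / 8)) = 32 / 81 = 0.40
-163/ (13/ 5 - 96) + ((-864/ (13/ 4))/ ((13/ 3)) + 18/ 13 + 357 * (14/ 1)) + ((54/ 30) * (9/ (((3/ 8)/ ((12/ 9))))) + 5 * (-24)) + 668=2188290399/ 394615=5545.38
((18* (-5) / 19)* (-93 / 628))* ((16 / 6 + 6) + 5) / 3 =19065 / 5966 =3.20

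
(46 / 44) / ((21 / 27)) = 207 / 154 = 1.34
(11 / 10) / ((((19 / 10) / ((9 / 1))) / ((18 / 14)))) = 891 / 133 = 6.70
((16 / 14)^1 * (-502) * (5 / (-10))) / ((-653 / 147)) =-42168 / 653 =-64.58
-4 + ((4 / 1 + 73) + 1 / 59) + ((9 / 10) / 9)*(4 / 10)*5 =21599 / 295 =73.22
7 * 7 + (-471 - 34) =-456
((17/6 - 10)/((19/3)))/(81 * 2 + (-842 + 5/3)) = 0.00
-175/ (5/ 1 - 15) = 35/ 2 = 17.50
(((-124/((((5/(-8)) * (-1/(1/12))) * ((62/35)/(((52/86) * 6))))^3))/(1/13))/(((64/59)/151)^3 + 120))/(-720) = 1979184867351435562/5209803766332672956235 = 0.00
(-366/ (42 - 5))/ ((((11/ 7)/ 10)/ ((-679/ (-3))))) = -5798660/ 407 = -14247.32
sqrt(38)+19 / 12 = 7.75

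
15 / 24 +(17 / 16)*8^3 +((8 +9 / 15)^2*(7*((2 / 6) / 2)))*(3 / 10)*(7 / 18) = 2496113 / 4500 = 554.69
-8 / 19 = -0.42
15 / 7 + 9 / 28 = 69 / 28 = 2.46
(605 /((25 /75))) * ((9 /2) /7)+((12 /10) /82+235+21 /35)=4024889 /2870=1402.40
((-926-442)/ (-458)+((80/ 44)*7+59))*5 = 941025/ 2519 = 373.57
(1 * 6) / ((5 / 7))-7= 7 / 5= 1.40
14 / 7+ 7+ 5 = 14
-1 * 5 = -5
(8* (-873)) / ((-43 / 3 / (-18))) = -8770.60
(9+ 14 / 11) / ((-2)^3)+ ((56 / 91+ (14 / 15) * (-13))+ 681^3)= 5419492275877 / 17160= 315821228.20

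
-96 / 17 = -5.65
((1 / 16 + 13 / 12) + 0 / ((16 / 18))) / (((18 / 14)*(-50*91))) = -11 / 56160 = -0.00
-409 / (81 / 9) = -409 / 9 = -45.44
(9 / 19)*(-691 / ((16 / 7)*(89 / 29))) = -1262457 / 27056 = -46.66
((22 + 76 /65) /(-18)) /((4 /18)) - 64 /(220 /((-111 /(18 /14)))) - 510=-421001 /858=-490.68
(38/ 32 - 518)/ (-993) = 8269/ 15888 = 0.52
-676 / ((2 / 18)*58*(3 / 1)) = -34.97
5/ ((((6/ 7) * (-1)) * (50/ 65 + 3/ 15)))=-325/ 54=-6.02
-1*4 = -4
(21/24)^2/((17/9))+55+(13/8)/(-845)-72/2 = 1372209/70720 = 19.40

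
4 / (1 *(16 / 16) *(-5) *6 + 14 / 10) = -20 / 143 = -0.14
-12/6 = -2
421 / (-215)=-421 / 215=-1.96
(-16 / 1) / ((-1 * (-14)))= -8 / 7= -1.14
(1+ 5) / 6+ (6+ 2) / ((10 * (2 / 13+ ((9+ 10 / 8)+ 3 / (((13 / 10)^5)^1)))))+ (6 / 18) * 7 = 850397114 / 249772515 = 3.40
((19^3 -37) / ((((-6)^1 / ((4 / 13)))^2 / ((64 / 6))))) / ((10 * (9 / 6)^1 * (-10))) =-48512 / 38025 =-1.28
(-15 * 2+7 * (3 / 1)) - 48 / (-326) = -1443 / 163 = -8.85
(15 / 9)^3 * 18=250 / 3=83.33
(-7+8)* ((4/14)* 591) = 1182/7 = 168.86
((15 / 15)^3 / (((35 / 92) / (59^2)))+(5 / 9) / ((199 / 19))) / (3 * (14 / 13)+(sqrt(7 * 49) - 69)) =-141672940279 / 937569794 - 96934117033 * sqrt(7) / 6027234390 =-193.66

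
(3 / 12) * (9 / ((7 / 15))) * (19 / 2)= 2565 / 56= 45.80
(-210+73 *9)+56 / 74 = 16567 / 37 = 447.76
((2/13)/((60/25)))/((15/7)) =7/234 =0.03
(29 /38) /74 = 29 /2812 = 0.01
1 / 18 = 0.06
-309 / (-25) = 309 / 25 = 12.36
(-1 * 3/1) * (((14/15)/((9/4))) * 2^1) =-112/45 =-2.49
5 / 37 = 0.14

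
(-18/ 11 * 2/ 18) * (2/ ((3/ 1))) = -4/ 33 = -0.12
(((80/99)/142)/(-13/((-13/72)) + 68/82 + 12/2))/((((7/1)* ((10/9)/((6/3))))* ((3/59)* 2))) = 2419/13252008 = 0.00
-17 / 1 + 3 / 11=-16.73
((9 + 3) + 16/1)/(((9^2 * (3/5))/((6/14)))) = 20/81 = 0.25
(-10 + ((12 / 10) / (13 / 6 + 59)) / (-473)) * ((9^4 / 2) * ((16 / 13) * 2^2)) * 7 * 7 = -89292525553728 / 11283415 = -7913608.21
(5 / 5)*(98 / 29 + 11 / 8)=1103 / 232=4.75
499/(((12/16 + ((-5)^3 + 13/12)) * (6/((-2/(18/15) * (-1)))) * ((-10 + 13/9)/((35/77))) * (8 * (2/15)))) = 561375/10014928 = 0.06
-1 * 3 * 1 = -3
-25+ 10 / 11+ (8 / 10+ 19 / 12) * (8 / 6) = -10352 / 495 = -20.91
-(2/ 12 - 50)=299/ 6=49.83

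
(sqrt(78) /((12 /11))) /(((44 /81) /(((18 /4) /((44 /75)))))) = 18225 * sqrt(78) /1408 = 114.32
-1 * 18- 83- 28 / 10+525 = 2106 / 5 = 421.20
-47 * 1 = -47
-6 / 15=-2 / 5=-0.40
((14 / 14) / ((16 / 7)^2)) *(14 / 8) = 343 / 1024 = 0.33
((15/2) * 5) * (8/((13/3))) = 69.23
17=17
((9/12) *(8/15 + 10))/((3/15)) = 79/2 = 39.50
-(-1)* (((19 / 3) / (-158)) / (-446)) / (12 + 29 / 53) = 53 / 7399140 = 0.00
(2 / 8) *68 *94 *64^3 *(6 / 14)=1256718336 / 7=179531190.86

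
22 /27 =0.81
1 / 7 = 0.14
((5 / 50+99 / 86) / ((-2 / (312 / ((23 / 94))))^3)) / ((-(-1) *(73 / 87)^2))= -6420193847603587584 / 13940157745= -460553887.91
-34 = -34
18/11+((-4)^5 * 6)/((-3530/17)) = 31.23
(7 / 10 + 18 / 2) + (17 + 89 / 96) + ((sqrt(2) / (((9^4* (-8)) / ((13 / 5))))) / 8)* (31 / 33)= 13261 / 480 - 403* sqrt(2) / 69284160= 27.63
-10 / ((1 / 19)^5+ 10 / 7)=-7.00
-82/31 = -2.65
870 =870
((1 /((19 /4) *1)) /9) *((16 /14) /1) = 32 /1197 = 0.03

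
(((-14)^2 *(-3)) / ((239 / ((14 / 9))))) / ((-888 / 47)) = 16121 / 79587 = 0.20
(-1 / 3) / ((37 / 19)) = -19 / 111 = -0.17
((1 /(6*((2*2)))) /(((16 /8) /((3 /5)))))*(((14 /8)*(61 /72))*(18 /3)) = 427 /3840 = 0.11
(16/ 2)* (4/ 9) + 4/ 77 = 3.61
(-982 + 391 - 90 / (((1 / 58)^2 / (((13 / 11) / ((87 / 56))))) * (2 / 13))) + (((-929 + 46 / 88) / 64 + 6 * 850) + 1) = -4202984853 / 2816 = -1492537.23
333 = 333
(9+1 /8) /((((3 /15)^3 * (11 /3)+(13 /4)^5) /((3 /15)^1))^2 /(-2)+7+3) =-107642880000 /19389369261607321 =-0.00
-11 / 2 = -5.50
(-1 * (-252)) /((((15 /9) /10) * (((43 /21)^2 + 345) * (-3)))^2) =49009212 /5928538009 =0.01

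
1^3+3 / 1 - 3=1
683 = 683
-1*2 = -2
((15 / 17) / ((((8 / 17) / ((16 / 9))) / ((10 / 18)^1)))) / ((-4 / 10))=-125 / 27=-4.63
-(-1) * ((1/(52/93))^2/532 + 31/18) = 1.73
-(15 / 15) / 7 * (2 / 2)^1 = -1 / 7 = -0.14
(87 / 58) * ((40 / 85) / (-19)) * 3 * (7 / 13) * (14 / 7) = -504 / 4199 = -0.12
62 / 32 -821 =-13105 / 16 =-819.06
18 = 18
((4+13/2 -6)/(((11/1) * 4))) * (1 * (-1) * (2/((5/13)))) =-117/220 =-0.53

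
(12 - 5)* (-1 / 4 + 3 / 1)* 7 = 539 / 4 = 134.75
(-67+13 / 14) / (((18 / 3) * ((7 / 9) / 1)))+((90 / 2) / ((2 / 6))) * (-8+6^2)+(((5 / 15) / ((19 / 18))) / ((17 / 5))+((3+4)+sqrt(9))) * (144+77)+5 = 22349095 / 3724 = 6001.37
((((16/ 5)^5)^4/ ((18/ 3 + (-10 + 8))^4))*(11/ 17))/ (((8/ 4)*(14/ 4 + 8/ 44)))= 571406344427227070857216/ 131320953369140625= 4351219.89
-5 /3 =-1.67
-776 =-776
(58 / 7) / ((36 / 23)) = 667 / 126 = 5.29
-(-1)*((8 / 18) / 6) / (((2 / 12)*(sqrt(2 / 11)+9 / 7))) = 308 / 793-196*sqrt(22) / 7137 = 0.26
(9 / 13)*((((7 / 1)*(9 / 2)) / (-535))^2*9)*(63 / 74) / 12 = 0.00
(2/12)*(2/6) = 0.06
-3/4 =-0.75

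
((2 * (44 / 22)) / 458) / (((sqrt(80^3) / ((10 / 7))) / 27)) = 27 * sqrt(5) / 128240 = 0.00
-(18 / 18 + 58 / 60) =-59 / 30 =-1.97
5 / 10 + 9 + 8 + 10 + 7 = 69 / 2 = 34.50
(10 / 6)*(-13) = -65 / 3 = -21.67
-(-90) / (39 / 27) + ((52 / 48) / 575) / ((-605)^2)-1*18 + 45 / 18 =1536810866419 / 32832442500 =46.81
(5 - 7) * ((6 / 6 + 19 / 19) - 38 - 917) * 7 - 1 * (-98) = 13440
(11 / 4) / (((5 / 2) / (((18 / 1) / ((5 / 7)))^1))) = 27.72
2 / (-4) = -1 / 2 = -0.50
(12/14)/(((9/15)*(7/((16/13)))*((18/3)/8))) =640/1911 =0.33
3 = 3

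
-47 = -47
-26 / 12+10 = 47 / 6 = 7.83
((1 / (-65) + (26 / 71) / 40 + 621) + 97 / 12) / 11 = 3483829 / 60918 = 57.19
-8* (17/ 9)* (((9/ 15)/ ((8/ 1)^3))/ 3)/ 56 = -17/ 161280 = -0.00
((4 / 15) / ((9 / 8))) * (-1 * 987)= -10528 / 45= -233.96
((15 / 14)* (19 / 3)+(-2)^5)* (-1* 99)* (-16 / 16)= -34947 / 14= -2496.21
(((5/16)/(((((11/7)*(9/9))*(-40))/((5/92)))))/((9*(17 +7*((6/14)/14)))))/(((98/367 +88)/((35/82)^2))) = -110145875/30599358451402752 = -0.00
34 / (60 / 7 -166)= -119 / 551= -0.22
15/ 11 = 1.36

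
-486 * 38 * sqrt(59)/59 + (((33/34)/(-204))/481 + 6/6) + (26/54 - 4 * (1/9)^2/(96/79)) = 48670192/33779187 - 18468 * sqrt(59)/59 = -2402.89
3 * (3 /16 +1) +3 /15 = 301 /80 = 3.76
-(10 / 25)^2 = -4 / 25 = -0.16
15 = 15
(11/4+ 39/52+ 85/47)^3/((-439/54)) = -3354790473/182313188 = -18.40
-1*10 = -10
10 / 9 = 1.11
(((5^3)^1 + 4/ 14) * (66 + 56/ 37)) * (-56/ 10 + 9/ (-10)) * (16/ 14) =-113918792/ 1813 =-62834.41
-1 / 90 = -0.01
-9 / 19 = -0.47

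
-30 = -30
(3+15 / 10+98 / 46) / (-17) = -305 / 782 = -0.39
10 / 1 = 10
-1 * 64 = -64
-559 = -559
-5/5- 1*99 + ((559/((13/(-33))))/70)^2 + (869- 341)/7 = 386.36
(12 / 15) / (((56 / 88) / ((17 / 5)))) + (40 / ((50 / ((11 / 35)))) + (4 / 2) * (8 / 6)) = 3776 / 525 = 7.19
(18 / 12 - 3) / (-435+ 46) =3 / 778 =0.00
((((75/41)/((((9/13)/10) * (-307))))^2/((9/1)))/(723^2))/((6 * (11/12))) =21125000/73790212839473691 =0.00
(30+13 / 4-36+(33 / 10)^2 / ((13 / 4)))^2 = 609961 / 1690000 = 0.36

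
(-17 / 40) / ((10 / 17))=-289 / 400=-0.72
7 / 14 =1 / 2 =0.50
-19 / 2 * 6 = -57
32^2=1024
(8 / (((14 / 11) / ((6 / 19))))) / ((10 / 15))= 396 / 133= 2.98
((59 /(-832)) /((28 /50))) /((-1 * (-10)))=-295 /23296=-0.01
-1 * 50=-50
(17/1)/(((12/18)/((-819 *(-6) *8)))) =1002456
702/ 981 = 78/ 109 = 0.72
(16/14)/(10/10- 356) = -8/2485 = -0.00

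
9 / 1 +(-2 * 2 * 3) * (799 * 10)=-95871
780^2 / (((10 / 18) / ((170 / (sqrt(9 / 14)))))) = 62056800*sqrt(14) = 232195284.12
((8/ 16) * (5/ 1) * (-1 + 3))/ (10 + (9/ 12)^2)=80/ 169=0.47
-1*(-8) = 8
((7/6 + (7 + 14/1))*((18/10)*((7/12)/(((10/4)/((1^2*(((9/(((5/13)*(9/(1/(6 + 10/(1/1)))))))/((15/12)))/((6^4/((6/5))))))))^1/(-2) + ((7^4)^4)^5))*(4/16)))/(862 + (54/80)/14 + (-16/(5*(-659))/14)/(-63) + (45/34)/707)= 6039310136769/36268812159738178132979574863697157032743452824800994947979832804478539259985705182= 0.00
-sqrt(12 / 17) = -2 *sqrt(51) / 17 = -0.84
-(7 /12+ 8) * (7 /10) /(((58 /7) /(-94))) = 237209 /3480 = 68.16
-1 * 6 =-6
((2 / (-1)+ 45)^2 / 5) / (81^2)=1849 / 32805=0.06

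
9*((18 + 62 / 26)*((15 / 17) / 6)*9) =242.82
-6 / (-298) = 3 / 149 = 0.02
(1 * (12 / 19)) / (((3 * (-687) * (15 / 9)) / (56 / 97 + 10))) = -0.00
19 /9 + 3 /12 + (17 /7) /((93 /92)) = 37213 /7812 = 4.76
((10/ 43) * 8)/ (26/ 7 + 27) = 112/ 1849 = 0.06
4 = 4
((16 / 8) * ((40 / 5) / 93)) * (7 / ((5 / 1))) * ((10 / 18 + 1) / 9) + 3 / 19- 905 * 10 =-6476353963 / 715635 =-9049.80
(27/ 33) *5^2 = 225/ 11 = 20.45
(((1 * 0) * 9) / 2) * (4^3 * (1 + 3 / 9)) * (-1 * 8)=0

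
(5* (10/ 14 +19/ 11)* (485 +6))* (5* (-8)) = -18461600/ 77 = -239761.04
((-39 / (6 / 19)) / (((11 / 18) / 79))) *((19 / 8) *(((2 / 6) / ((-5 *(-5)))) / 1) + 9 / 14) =-165840987 / 15400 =-10768.90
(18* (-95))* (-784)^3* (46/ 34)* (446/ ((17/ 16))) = 135246793003499520/ 289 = 467981982711071.00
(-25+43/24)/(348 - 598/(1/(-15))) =-557/223632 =-0.00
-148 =-148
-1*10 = -10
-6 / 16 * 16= -6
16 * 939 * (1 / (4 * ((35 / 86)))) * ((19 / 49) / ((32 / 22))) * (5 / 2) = 8438793 / 1372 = 6150.72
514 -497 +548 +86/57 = 32291/57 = 566.51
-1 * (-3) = 3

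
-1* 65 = -65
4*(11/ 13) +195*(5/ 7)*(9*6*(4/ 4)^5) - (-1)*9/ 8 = 5478883/ 728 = 7525.94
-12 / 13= -0.92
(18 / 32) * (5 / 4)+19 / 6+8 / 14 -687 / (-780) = 464929 / 87360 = 5.32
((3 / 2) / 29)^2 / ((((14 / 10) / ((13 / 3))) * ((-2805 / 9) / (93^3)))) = -94109769 / 4403476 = -21.37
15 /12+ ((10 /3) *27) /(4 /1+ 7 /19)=7255 /332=21.85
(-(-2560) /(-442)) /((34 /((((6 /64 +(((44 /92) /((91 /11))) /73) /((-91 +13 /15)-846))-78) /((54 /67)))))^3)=133.09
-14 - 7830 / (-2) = 3901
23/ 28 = 0.82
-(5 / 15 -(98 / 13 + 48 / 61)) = 19013 / 2379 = 7.99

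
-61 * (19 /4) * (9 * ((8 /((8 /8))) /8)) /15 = -3477 /20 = -173.85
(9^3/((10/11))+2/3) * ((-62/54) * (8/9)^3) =-191075072/295245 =-647.17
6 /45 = 2 /15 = 0.13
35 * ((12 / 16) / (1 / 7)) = 735 / 4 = 183.75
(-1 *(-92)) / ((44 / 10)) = 230 / 11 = 20.91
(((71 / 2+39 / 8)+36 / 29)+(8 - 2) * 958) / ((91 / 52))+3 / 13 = 17462701 / 5278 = 3308.58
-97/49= -1.98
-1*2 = -2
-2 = -2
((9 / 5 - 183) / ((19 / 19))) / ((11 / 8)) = -7248 / 55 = -131.78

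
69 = 69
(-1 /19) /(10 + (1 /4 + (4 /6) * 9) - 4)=-4 /931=-0.00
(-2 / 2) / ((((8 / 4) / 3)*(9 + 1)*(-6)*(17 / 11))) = 11 / 680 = 0.02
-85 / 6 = -14.17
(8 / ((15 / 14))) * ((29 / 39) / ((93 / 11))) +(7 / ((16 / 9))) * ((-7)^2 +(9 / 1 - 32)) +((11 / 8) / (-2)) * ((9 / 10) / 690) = 41255678407 / 400420800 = 103.03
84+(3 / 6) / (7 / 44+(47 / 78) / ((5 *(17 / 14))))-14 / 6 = 9450635 / 113043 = 83.60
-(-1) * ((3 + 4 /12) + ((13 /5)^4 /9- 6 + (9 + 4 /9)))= 66686 /5625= 11.86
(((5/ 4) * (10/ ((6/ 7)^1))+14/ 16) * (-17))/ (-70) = 901/ 240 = 3.75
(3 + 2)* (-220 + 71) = -745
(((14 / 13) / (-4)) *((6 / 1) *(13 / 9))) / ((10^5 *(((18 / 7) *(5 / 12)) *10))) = -49 / 22500000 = -0.00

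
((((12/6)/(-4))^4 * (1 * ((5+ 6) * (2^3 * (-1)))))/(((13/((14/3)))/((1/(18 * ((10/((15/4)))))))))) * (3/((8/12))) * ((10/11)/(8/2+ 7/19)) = -665/17264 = -0.04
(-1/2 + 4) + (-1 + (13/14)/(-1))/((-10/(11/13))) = 6667/1820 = 3.66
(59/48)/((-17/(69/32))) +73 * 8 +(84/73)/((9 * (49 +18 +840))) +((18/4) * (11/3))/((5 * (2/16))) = 5275261274519/8644508160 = 610.24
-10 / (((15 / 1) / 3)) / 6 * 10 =-10 / 3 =-3.33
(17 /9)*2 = 34 /9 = 3.78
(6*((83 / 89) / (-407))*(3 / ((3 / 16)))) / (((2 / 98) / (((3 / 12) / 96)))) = -4067 / 144892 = -0.03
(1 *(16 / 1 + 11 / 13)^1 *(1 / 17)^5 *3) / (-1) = -657 / 18458141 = -0.00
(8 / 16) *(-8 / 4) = -1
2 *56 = 112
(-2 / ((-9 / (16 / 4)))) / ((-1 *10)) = -4 / 45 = -0.09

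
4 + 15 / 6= 6.50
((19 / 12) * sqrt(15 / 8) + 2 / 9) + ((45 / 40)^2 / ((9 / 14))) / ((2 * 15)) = 829 / 2880 + 19 * sqrt(30) / 48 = 2.46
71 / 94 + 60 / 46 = 4453 / 2162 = 2.06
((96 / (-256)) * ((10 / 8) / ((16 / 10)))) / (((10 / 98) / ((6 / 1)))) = -2205 / 128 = -17.23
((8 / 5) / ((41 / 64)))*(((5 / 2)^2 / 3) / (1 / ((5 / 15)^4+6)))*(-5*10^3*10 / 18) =-7792000000 / 89667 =-86899.31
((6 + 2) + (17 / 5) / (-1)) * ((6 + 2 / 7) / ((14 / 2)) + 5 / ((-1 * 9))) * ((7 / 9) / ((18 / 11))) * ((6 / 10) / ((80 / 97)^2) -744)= -100939851991 / 181440000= -556.33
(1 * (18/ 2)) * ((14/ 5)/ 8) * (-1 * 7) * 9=-3969/ 20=-198.45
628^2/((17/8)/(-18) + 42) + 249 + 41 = 58540286/6031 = 9706.56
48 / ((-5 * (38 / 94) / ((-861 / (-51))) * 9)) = -215824 / 4845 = -44.55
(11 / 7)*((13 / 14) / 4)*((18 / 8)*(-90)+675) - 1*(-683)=95801 / 112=855.37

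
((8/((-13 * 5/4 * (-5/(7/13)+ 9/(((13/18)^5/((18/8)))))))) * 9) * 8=-460631808/1218561095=-0.38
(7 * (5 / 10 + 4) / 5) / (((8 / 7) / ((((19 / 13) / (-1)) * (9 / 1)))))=-72.51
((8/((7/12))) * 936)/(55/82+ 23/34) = 20876544/2191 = 9528.32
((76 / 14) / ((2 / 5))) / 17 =95 / 119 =0.80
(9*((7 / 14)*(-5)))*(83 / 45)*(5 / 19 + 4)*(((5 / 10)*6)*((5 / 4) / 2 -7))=1028619 / 304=3383.62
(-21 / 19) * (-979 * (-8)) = -164472 / 19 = -8656.42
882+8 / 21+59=19769 / 21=941.38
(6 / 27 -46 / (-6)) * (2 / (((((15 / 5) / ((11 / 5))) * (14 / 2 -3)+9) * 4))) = 781 / 2862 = 0.27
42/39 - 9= -103/13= -7.92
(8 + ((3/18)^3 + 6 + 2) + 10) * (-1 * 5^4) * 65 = -228190625/216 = -1056438.08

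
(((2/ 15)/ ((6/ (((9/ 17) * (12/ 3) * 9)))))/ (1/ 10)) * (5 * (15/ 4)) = 1350/ 17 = 79.41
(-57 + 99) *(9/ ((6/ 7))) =441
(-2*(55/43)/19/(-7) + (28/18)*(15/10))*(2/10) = 0.47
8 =8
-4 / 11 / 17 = -4 / 187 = -0.02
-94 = -94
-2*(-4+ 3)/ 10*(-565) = -113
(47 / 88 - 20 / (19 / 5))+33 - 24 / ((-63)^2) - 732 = -1556701481 / 2212056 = -703.74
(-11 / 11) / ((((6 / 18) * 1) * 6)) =-1 / 2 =-0.50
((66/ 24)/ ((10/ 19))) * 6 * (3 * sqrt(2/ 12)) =627 * sqrt(6)/ 40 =38.40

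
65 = 65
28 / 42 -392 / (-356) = 1.77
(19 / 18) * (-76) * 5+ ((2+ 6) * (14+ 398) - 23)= 25847 / 9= 2871.89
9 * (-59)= -531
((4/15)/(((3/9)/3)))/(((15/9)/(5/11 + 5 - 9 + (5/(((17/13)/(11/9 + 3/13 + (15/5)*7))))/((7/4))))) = 2144684/32725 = 65.54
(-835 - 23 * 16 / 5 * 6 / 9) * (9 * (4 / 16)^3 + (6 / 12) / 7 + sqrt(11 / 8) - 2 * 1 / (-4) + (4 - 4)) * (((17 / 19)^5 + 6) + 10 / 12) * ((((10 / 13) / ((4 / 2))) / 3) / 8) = -1459229844461 * sqrt(22) / 55623087936 - 465494320383059 / 6229785848832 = -197.77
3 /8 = 0.38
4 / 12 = 1 / 3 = 0.33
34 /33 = 1.03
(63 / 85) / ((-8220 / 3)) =-63 / 232900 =-0.00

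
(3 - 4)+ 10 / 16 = -3 / 8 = -0.38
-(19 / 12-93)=91.42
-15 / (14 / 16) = -120 / 7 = -17.14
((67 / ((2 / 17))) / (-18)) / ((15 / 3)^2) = -1.27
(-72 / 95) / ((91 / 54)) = -3888 / 8645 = -0.45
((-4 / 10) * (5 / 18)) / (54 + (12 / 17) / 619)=-10523 / 5114286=-0.00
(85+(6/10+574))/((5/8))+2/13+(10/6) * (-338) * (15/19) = 3771548/6175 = 610.78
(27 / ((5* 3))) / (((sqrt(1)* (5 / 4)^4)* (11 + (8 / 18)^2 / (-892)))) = 41617152 / 620903125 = 0.07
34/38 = 17/19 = 0.89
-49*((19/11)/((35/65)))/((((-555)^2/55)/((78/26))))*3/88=-1729/602360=-0.00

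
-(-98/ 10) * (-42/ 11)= -2058/ 55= -37.42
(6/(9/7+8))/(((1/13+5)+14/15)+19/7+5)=441/9367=0.05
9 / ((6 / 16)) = 24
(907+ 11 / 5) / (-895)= -4546 / 4475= -1.02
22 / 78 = 0.28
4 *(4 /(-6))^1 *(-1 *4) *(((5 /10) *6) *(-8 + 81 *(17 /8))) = 5252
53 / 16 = 3.31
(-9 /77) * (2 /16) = -9 /616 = -0.01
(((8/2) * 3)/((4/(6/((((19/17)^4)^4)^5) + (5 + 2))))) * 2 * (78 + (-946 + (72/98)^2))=-36437.60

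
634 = 634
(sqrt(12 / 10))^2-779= -3889 / 5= -777.80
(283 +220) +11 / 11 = 504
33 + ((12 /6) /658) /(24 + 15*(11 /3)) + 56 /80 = 8758977 /259910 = 33.70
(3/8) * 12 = 9/2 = 4.50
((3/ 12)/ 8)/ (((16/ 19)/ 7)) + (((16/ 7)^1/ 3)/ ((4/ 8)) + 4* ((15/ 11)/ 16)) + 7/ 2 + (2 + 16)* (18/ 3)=13438595/ 118272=113.62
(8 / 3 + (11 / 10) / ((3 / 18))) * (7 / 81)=973 / 1215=0.80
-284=-284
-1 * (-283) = 283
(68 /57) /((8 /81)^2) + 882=305307 /304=1004.30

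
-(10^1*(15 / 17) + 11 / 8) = -1387 / 136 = -10.20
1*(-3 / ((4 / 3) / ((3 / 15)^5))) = -9 / 12500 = -0.00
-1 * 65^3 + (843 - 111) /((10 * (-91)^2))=-11370847759 /41405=-274624.99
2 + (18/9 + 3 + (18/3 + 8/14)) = 95/7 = 13.57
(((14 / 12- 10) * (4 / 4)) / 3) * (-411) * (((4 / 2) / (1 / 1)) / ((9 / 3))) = 7261 / 9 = 806.78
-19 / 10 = -1.90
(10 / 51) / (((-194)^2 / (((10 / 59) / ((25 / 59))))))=1 / 479859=0.00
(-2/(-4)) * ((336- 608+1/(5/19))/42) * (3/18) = -149/280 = -0.53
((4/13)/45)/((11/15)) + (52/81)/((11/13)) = 8896/11583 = 0.77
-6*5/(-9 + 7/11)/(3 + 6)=55/138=0.40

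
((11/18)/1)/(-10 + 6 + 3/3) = -11/54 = -0.20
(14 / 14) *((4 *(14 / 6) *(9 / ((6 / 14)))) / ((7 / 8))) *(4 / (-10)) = -89.60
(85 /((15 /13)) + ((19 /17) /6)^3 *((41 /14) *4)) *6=273896015 /619038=442.45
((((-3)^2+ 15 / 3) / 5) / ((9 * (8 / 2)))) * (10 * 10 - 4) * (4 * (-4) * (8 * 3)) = -14336 / 5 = -2867.20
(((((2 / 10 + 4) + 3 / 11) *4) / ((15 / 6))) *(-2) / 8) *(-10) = 984 / 55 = 17.89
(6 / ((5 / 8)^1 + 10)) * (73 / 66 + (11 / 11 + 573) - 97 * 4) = 105.66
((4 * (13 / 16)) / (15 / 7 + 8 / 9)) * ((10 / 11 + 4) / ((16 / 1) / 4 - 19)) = -7371 / 21010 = -0.35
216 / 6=36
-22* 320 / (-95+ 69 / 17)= 77.41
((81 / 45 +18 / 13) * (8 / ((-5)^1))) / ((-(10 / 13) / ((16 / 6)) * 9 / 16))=11776 / 375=31.40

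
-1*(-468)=468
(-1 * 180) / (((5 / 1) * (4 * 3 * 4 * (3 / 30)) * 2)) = -15 / 4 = -3.75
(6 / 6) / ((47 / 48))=48 / 47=1.02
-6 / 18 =-1 / 3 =-0.33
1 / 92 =0.01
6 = 6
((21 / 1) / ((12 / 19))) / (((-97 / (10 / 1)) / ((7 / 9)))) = -4655 / 1746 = -2.67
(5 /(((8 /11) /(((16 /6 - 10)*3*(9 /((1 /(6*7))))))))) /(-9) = 12705 /2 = 6352.50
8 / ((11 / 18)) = 144 / 11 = 13.09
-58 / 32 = -29 / 16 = -1.81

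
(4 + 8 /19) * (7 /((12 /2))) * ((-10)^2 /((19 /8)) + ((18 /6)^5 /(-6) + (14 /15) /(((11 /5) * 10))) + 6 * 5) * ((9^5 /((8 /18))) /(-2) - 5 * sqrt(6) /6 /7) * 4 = -1722421361493 /39710 - 2778034 * sqrt(6) /35739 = -43375193.21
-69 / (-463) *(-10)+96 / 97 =-0.50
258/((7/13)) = 3354/7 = 479.14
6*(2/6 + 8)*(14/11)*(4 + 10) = 9800/11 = 890.91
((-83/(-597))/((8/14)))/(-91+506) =7/11940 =0.00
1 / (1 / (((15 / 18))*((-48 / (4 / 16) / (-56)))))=20 / 7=2.86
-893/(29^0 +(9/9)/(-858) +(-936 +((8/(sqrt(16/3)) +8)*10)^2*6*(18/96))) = -5006057985786/14066774281561 +2366620027200*sqrt(3)/14066774281561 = -0.06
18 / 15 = 6 / 5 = 1.20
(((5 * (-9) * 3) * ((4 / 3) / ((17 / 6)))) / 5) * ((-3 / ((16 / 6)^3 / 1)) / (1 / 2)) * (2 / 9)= 243 / 272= 0.89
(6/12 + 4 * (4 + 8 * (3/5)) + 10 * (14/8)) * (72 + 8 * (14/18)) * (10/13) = 3201.09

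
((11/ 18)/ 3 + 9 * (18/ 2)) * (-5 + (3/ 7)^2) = -517430/ 1323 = -391.10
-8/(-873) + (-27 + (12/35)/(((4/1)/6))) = -808991/30555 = -26.48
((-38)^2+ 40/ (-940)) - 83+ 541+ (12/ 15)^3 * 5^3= 92400/ 47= 1965.96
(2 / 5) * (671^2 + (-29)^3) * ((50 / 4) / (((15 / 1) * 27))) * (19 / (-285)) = -425852 / 1215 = -350.50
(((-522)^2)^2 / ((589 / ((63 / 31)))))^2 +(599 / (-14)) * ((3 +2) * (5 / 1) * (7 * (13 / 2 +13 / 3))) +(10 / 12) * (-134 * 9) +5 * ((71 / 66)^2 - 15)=23827199587323473475346754576 / 363062887209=65628298641296153.91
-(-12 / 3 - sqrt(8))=2 *sqrt(2) + 4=6.83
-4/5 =-0.80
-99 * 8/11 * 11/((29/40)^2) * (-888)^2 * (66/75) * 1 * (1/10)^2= -219833450496/21025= -10455812.15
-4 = -4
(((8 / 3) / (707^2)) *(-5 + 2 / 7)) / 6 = -44 / 10496829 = -0.00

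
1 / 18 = 0.06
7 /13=0.54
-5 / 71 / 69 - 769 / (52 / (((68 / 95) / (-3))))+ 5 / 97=2100428623 / 586875705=3.58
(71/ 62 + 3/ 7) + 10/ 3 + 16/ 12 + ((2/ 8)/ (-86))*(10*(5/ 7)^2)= 4879625/ 783804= 6.23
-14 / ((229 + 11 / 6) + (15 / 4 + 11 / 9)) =-504 / 8489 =-0.06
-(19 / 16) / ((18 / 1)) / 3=-0.02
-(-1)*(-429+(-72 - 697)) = -1198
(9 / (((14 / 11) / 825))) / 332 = 81675 / 4648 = 17.57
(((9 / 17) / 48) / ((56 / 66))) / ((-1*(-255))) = 33 / 647360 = 0.00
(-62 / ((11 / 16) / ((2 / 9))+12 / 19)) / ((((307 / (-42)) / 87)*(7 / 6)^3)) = 1416766464 / 11357465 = 124.74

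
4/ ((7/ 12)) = 6.86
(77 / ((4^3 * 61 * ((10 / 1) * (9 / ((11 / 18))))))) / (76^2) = 847 / 36530196480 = 0.00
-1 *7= -7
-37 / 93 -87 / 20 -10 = -27431 / 1860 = -14.75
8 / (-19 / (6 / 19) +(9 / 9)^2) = -48 / 355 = -0.14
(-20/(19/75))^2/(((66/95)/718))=1346250000/209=6441387.56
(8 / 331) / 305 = 8 / 100955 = 0.00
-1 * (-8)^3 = 512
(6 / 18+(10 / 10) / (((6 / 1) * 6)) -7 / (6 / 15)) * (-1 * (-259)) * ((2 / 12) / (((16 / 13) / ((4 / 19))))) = -2077439 / 16416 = -126.55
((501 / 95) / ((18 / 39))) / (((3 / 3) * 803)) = 2171 / 152570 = 0.01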